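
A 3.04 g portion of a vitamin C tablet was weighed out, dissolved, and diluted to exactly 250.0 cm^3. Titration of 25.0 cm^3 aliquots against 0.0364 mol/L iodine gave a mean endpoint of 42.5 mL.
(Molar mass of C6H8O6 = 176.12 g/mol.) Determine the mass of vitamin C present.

C6H8O6 + I2 → C6H6O6 + 2 HI
n(I2) per titration = 0.0425 × 0.0364 = 1.55 × 10^-3 mol
n(C6H8O6) in each aliquot = 1.55 × 10^-3 mol (1:1 ratio)
n(C6H8O6) in the whole flask = 1.55 × 10^-3 × 250.0/25.0 = 0.0155 mol
mass of C6H8O6 = 0.0155 × 176.12 = 2.72 g

2.72 g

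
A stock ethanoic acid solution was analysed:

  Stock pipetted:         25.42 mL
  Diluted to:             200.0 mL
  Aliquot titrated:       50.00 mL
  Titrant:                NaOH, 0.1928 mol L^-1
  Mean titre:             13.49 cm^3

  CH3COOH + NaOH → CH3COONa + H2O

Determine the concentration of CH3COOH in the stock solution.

n(NaOH) = 0.01349 × 0.1928 = 2.601 × 10^-3 mol
n(CH3COOH) in the aliquot = 2.601 × 10^-3 mol (1:1 ratio)
[CH3COOH]_dilute = 2.601 × 10^-3 / 0.05000 = 0.05202 mol/L
Dilution factor = 200.0 / 25.42 = 7.868
[CH3COOH]_stock = 0.05202 × 7.868 = 0.4093 mol/L

0.4093 mol/L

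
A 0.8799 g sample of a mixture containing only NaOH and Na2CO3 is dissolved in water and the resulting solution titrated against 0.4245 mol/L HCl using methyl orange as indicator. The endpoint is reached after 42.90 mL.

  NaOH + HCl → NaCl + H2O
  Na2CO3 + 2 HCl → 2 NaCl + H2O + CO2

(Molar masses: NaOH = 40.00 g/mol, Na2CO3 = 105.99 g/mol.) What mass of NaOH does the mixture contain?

0.2622 g

n(HCl) = 0.04290 × 0.4245 = 0.01821 mol
Let x = n(NaOH), y = n(Na2CO3).
Titrant: 1x + 2y = 0.01821;  mass: 40.00x + 105.99y = 0.8799
Solving, x = 6.556 × 10^-3 mol, y = 5.828 × 10^-3 mol
mass of NaOH = 6.556 × 10^-3 × 40.00 = 0.2622 g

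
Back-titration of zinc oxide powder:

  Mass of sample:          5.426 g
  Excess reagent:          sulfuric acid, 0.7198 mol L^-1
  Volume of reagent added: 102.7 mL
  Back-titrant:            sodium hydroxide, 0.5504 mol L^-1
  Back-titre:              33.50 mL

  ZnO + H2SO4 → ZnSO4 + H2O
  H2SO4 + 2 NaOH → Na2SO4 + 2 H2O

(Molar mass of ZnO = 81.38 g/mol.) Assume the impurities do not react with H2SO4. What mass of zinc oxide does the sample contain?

n(H2SO4) added = 0.1027 × 0.7198 = 0.07392 mol
n(NaOH) used in back-titration = 0.03350 × 0.5504 = 0.01844 mol
From the 1:2 ratio, n(H2SO4) left over = 1/2 × 0.01844 = 9.219 × 10^-3 mol
n(H2SO4) consumed by analyte = 0.07392 − 9.219 × 10^-3 = 0.06470 mol
n(ZnO) = 0.06470 mol (1:1 ratio)
mass of ZnO = 0.06470 × 81.38 = 5.266 g

5.266 g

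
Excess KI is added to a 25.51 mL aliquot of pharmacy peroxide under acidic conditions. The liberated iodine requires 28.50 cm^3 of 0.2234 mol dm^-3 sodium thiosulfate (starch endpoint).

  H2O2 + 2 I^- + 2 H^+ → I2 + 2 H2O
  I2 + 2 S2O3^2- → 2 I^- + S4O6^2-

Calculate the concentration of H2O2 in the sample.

0.1248 mol/L

n(S2O3^2-) = 0.02850 × 0.2234 = 6.367 × 10^-3 mol
n(I2) = n(S2O3^2-)/2 = 3.183 × 10^-3 mol
n(H2O2) in the aliquot = 3.183 × 10^-3 mol (1:1 ratio)
[H2O2] = 3.183 × 10^-3 / 0.02551 = 0.1248 mol/L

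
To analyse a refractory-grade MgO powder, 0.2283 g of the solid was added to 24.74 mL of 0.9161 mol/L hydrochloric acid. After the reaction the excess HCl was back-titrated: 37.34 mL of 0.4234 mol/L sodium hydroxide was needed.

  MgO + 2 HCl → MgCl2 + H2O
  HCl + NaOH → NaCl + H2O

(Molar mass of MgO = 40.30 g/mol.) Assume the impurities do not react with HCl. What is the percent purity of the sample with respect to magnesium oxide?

60.50 %

n(HCl) added = 0.02474 × 0.9161 = 0.02266 mol
n(NaOH) used in back-titration = 0.03734 × 0.4234 = 0.01581 mol
n(HCl) left over = 0.01581 mol (1:1 ratio)
n(HCl) consumed by analyte = 0.02266 − 0.01581 = 6.855 × 10^-3 mol
From the 1:2 ratio, n(MgO) = 1/2 × 6.855 × 10^-3 = 3.427 × 10^-3 mol
mass of MgO = 3.427 × 10^-3 × 40.30 = 0.1381 g
% MgO = 0.1381 / 0.2283 × 100 = 60.50 %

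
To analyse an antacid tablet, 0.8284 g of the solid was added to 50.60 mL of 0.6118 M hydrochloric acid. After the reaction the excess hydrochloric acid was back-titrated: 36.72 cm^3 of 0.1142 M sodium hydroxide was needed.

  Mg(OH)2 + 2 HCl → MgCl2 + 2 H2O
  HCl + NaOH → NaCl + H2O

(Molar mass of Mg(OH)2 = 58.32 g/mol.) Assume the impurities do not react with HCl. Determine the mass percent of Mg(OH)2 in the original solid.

n(HCl) added = 0.05060 × 0.6118 = 0.03096 mol
n(NaOH) used in back-titration = 0.03672 × 0.1142 = 4.193 × 10^-3 mol
n(HCl) left over = 4.193 × 10^-3 mol (1:1 ratio)
n(HCl) consumed by analyte = 0.03096 − 4.193 × 10^-3 = 0.02676 mol
From the 1:2 ratio, n(Mg(OH)2) = 1/2 × 0.02676 = 0.01338 mol
mass of Mg(OH)2 = 0.01338 × 58.32 = 0.7804 g
% Mg(OH)2 = 0.7804 / 0.8284 × 100 = 94.21 %

94.21 %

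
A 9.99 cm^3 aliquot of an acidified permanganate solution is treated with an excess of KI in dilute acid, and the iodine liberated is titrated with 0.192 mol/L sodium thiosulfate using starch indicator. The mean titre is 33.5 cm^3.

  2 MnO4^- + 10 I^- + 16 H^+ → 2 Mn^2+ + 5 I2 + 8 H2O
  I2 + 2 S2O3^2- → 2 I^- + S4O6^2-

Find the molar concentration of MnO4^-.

n(S2O3^2-) = 0.0335 × 0.192 = 6.43 × 10^-3 mol
n(I2) = n(S2O3^2-)/2 = 3.22 × 10^-3 mol
From the 2:5 ratio, n(MnO4^-) in the aliquot = 2/5 × 3.22 × 10^-3 = 1.29 × 10^-3 mol
[MnO4^-] = 1.29 × 10^-3 / 0.00999 = 0.129 mol/L

0.129 mol/L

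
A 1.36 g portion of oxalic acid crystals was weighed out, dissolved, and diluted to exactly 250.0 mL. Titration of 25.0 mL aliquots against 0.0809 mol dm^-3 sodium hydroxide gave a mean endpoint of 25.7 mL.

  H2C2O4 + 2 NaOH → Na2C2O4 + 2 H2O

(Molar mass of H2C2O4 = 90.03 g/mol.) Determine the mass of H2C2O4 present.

0.936 g

n(NaOH) per titration = 0.0257 × 0.0809 = 2.08 × 10^-3 mol
From the 1:2 ratio, n(H2C2O4) in each aliquot = 1/2 × 2.08 × 10^-3 = 1.04 × 10^-3 mol
n(H2C2O4) in the whole flask = 1.04 × 10^-3 × 250.0/25.0 = 0.0104 mol
mass of H2C2O4 = 0.0104 × 90.03 = 0.936 g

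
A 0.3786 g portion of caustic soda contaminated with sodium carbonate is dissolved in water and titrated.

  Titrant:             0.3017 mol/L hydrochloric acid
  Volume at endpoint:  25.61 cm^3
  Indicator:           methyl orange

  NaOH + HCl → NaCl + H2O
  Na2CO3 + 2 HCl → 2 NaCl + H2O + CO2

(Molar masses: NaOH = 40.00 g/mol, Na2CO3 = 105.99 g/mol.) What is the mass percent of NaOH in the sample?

n(HCl) = 0.02561 × 0.3017 = 7.727 × 10^-3 mol
Let x = n(NaOH), y = n(Na2CO3).
Titrant: 1x + 2y = 7.727 × 10^-3;  mass: 40.00x + 105.99y = 0.3786
Solving, x = 2.375 × 10^-3 mol, y = 2.676 × 10^-3 mol
mass of NaOH = 2.375 × 10^-3 × 40.00 = 0.09501 g
% NaOH = 0.09501 / 0.3786 × 100 = 25.10 %

25.10 %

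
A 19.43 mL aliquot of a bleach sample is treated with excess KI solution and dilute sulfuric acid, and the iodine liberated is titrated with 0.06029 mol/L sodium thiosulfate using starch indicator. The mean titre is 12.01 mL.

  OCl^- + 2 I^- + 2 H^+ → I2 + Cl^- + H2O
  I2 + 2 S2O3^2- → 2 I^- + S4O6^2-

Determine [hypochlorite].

0.01863 mol/L

n(S2O3^2-) = 0.01201 × 0.06029 = 7.241 × 10^-4 mol
n(I2) = n(S2O3^2-)/2 = 3.620 × 10^-4 mol
n(OCl^-) in the aliquot = 3.620 × 10^-4 mol (1:1 ratio)
[OCl^-] = 3.620 × 10^-4 / 0.01943 = 0.01863 mol/L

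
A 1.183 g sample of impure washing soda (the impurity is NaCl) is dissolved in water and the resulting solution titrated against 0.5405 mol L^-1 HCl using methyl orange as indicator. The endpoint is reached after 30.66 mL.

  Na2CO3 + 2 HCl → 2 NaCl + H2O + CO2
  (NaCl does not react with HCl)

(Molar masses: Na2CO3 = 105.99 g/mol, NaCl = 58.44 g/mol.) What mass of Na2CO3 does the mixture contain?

0.8782 g

n(HCl) = 0.03066 × 0.5405 = 0.01657 mol
Let x = n(Na2CO3), y = n(NaCl).
Titrant: 2x = 0.01657;  mass: 105.99x + 58.44y = 1.183
Solving, x = 8.286 × 10^-3 mol, y = 5.215 × 10^-3 mol
mass of Na2CO3 = 8.286 × 10^-3 × 105.99 = 0.8782 g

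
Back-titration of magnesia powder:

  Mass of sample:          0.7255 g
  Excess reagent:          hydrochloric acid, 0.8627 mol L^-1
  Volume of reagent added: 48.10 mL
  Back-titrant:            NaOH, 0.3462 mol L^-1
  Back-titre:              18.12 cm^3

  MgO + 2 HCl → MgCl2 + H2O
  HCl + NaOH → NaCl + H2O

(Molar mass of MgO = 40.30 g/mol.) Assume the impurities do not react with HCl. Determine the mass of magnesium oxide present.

n(HCl) added = 0.04810 × 0.8627 = 0.04150 mol
n(NaOH) used in back-titration = 0.01812 × 0.3462 = 6.273 × 10^-3 mol
n(HCl) left over = 6.273 × 10^-3 mol (1:1 ratio)
n(HCl) consumed by analyte = 0.04150 − 6.273 × 10^-3 = 0.03522 mol
From the 1:2 ratio, n(MgO) = 1/2 × 0.03522 = 0.01761 mol
mass of MgO = 0.01761 × 40.30 = 0.7097 g

0.7097 g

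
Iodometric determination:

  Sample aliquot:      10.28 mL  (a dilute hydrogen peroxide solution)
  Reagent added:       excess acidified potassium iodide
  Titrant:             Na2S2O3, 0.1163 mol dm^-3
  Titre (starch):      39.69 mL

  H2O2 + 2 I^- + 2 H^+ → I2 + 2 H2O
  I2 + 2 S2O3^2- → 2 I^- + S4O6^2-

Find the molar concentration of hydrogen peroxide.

n(S2O3^2-) = 0.03969 × 0.1163 = 4.616 × 10^-3 mol
n(I2) = n(S2O3^2-)/2 = 2.308 × 10^-3 mol
n(H2O2) in the aliquot = 2.308 × 10^-3 mol (1:1 ratio)
[H2O2] = 2.308 × 10^-3 / 0.01028 = 0.2245 mol/L

0.2245 mol/L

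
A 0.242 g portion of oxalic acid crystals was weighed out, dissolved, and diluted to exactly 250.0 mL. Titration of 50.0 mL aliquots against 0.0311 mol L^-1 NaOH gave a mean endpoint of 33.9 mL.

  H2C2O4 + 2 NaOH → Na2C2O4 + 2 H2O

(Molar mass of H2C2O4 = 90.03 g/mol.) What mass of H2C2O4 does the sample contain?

0.237 g

n(NaOH) per titration = 0.0339 × 0.0311 = 1.05 × 10^-3 mol
From the 1:2 ratio, n(H2C2O4) in each aliquot = 1/2 × 1.05 × 10^-3 = 5.27 × 10^-4 mol
n(H2C2O4) in the whole flask = 5.27 × 10^-4 × 250.0/50.0 = 2.64 × 10^-3 mol
mass of H2C2O4 = 2.64 × 10^-3 × 90.03 = 0.237 g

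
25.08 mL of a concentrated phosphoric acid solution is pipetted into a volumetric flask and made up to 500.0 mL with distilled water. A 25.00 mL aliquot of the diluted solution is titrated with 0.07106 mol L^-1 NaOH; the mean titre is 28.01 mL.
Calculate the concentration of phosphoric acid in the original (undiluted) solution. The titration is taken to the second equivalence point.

H3PO4 + 2 NaOH → Na2HPO4 + 2 H2O
n(NaOH) = 0.02801 × 0.07106 = 1.990 × 10^-3 mol
From the 1:2 ratio, n(H3PO4) in the aliquot = 1/2 × 1.990 × 10^-3 = 9.952 × 10^-4 mol
[H3PO4]_dilute = 9.952 × 10^-4 / 0.02500 = 0.03981 mol/L
Dilution factor = 500.0 / 25.08 = 19.94
[H3PO4]_stock = 0.03981 × 19.94 = 0.7936 mol/L

0.7936 mol/L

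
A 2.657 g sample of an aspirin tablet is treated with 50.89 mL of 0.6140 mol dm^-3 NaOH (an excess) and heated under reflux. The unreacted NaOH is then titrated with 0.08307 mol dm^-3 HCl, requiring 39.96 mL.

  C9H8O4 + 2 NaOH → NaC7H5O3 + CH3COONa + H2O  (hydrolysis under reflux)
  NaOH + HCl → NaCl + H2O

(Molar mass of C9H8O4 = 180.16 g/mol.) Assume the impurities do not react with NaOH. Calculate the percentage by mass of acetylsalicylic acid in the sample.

n(NaOH) added = 0.05089 × 0.6140 = 0.03125 mol
n(HCl) used in back-titration = 0.03996 × 0.08307 = 3.319 × 10^-3 mol
n(NaOH) left over = 3.319 × 10^-3 mol (1:1 ratio)
n(NaOH) consumed by analyte = 0.03125 − 3.319 × 10^-3 = 0.02793 mol
From the 1:2 ratio, n(C9H8O4) = 1/2 × 0.02793 = 0.01396 mol
mass of C9H8O4 = 0.01396 × 180.16 = 2.516 g
% C9H8O4 = 2.516 / 2.657 × 100 = 94.68 %

94.68 %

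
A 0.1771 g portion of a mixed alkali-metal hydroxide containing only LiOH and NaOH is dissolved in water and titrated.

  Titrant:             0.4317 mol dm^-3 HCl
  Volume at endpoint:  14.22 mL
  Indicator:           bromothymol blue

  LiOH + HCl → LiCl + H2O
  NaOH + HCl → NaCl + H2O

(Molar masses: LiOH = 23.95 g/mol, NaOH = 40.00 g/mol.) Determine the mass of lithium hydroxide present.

n(HCl) = 0.01422 × 0.4317 = 6.139 × 10^-3 mol
Let x = n(LiOH), y = n(NaOH).
Titrant: 1x + 1y = 6.139 × 10^-3;  mass: 23.95x + 40.00y = 0.1771
Solving, x = 4.265 × 10^-3 mol, y = 1.874 × 10^-3 mol
mass of LiOH = 4.265 × 10^-3 × 23.95 = 0.1021 g

0.1021 g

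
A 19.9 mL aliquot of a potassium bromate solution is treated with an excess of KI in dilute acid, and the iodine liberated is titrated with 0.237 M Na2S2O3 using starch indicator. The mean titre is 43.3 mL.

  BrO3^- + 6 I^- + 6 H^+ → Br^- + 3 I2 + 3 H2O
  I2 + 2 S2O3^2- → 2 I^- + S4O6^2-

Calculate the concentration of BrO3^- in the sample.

n(S2O3^2-) = 0.0433 × 0.237 = 0.0103 mol
n(I2) = n(S2O3^2-)/2 = 5.13 × 10^-3 mol
From the 1:3 ratio, n(BrO3^-) in the aliquot = 1/3 × 5.13 × 10^-3 = 1.71 × 10^-3 mol
[BrO3^-] = 1.71 × 10^-3 / 0.0199 = 0.0859 mol/L

0.0859 M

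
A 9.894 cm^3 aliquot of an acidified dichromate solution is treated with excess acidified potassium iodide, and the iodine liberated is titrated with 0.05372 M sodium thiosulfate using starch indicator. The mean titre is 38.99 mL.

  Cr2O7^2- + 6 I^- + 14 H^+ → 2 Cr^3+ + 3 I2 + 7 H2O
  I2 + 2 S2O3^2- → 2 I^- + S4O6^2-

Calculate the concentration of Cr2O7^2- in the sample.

n(S2O3^2-) = 0.03899 × 0.05372 = 2.095 × 10^-3 mol
n(I2) = n(S2O3^2-)/2 = 1.047 × 10^-3 mol
From the 1:3 ratio, n(Cr2O7^2-) in the aliquot = 1/3 × 1.047 × 10^-3 = 3.491 × 10^-4 mol
[Cr2O7^2-] = 3.491 × 10^-4 / 0.009894 = 0.03528 mol/L

0.03528 M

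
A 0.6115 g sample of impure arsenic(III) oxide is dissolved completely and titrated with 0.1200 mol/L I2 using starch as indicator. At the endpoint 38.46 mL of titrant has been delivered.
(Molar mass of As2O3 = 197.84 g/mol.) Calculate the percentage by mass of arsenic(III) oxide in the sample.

74.66 %

As2O3 + 2 I2 + 2 H2O → As2O5 + 4 HI
n(I2) = 0.03846 L × 0.1200 mol/L = 4.615 × 10^-3 mol
From the 1:2 ratio, n(As2O3) = 1/2 × 4.615 × 10^-3 = 2.308 × 10^-3 mol
mass of As2O3 = 2.308 × 10^-3 × 197.84 g/mol = 0.4565 g
% As2O3 = 0.4565 / 0.6115 × 100 = 74.66 %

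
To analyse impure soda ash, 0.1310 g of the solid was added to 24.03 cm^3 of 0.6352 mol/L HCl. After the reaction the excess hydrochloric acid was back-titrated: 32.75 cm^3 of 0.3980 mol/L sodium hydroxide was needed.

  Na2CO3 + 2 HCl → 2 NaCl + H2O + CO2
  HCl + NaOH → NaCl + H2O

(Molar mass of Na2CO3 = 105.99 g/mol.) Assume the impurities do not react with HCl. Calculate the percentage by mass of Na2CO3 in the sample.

n(HCl) added = 0.02403 × 0.6352 = 0.01526 mol
n(NaOH) used in back-titration = 0.03275 × 0.3980 = 0.01303 mol
n(HCl) left over = 0.01303 mol (1:1 ratio)
n(HCl) consumed by analyte = 0.01526 − 0.01303 = 2.229 × 10^-3 mol
From the 1:2 ratio, n(Na2CO3) = 1/2 × 2.229 × 10^-3 = 1.115 × 10^-3 mol
mass of Na2CO3 = 1.115 × 10^-3 × 105.99 = 0.1181 g
% Na2CO3 = 0.1181 / 0.1310 × 100 = 90.19 %

90.19 %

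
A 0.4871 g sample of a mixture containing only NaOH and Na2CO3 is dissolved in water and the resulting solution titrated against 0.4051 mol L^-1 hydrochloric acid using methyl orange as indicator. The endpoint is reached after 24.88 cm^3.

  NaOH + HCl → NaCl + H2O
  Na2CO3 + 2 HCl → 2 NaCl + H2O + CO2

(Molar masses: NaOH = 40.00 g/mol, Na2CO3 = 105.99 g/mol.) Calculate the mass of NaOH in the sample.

n(HCl) = 0.02488 × 0.4051 = 0.01008 mol
Let x = n(NaOH), y = n(Na2CO3).
Titrant: 1x + 2y = 0.01008;  mass: 40.00x + 105.99y = 0.4871
Solving, x = 3.619 × 10^-3 mol, y = 3.230 × 10^-3 mol
mass of NaOH = 3.619 × 10^-3 × 40.00 = 0.1448 g

0.1448 g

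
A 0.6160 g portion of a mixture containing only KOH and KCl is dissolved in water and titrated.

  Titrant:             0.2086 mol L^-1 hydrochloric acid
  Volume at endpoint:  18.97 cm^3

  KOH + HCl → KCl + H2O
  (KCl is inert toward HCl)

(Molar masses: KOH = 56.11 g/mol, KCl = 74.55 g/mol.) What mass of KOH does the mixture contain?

0.2220 g

n(HCl) = 0.01897 × 0.2086 = 3.957 × 10^-3 mol
Let x = n(KOH), y = n(KCl).
Titrant: 1x = 3.957 × 10^-3;  mass: 56.11x + 74.55y = 0.6160
Solving, x = 3.957 × 10^-3 mol, y = 5.285 × 10^-3 mol
mass of KOH = 3.957 × 10^-3 × 56.11 = 0.2220 g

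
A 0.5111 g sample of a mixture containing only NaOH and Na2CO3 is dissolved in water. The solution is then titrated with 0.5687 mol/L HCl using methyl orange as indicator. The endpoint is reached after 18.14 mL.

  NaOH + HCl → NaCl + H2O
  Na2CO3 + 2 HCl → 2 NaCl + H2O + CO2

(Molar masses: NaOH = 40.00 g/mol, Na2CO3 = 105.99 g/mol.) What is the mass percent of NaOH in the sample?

n(HCl) = 0.01814 × 0.5687 = 0.01032 mol
Let x = n(NaOH), y = n(Na2CO3).
Titrant: 1x + 2y = 0.01032;  mass: 40.00x + 105.99y = 0.5111
Solving, x = 2.740 × 10^-3 mol, y = 3.788 × 10^-3 mol
mass of NaOH = 2.740 × 10^-3 × 40.00 = 0.1096 g
% NaOH = 0.1096 / 0.5111 × 100 = 21.44 %

21.44 %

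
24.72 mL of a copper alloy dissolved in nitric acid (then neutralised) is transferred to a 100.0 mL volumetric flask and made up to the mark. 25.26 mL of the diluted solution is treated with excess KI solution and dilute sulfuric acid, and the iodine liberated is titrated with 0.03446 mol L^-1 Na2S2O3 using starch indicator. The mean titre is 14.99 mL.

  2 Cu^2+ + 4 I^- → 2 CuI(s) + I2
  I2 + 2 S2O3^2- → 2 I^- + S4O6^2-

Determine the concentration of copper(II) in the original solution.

0.08272 mol/L

n(S2O3^2-) = 0.01499 × 0.03446 = 5.166 × 10^-4 mol
n(I2) = n(S2O3^2-)/2 = 2.583 × 10^-4 mol
From the 2:1 ratio, n(Cu2+) in the aliquot = 2/1 × 2.583 × 10^-4 = 5.166 × 10^-4 mol
[Cu2+]_dilute = 5.166 × 10^-4 / 0.02526 = 0.02045 mol/L
[Cu2+]_original = 0.02045 × 100.0/24.72 = 0.08272 mol/L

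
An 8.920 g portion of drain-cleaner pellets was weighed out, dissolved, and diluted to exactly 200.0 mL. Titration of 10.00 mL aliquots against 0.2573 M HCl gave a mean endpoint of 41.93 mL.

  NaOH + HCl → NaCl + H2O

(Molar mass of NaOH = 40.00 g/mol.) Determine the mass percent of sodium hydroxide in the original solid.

96.76 %

n(HCl) per titration = 0.04193 × 0.2573 = 0.01079 mol
n(NaOH) in each aliquot = 0.01079 mol (1:1 ratio)
n(NaOH) in the whole flask = 0.01079 × 200.0/10.00 = 0.2158 mol
mass of NaOH = 0.2158 × 40.00 = 8.631 g
% NaOH = 8.631 / 8.920 × 100 = 96.76 %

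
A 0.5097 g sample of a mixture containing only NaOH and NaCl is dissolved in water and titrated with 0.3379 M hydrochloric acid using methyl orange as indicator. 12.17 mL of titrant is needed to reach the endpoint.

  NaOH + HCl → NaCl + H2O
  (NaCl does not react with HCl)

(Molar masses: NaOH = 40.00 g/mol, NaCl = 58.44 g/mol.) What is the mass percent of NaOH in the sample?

n(HCl) = 0.01217 × 0.3379 = 4.112 × 10^-3 mol
Let x = n(NaOH), y = n(NaCl).
Titrant: 1x = 4.112 × 10^-3;  mass: 40.00x + 58.44y = 0.5097
Solving, x = 4.112 × 10^-3 mol, y = 5.907 × 10^-3 mol
mass of NaOH = 4.112 × 10^-3 × 40.00 = 0.1645 g
% NaOH = 0.1645 / 0.5097 × 100 = 32.27 %

32.27 %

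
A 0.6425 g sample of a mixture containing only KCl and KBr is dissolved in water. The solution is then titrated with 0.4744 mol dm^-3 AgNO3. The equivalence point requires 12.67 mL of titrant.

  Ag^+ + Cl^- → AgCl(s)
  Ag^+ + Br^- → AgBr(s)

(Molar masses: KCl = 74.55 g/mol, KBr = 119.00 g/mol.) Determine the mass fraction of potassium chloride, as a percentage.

18.99 %

n(AgNO3) = 0.01267 × 0.4744 = 6.011 × 10^-3 mol
Let x = n(KCl), y = n(KBr).
Titrant: 1x + 1y = 6.011 × 10^-3;  mass: 74.55x + 119.00y = 0.6425
Solving, x = 1.637 × 10^-3 mol, y = 4.374 × 10^-3 mol
mass of KCl = 1.637 × 10^-3 × 74.55 = 0.1220 g
% KCl = 0.1220 / 0.6425 × 100 = 18.99 %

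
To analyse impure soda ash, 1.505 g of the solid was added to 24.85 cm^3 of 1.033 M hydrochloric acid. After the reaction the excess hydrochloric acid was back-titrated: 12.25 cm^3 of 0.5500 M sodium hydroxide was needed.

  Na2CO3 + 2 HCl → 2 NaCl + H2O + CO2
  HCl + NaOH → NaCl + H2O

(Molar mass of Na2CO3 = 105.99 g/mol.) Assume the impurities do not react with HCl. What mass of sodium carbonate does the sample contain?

1.003 g

n(HCl) added = 0.02485 × 1.033 = 0.02567 mol
n(NaOH) used in back-titration = 0.01225 × 0.5500 = 6.738 × 10^-3 mol
n(HCl) left over = 6.738 × 10^-3 mol (1:1 ratio)
n(HCl) consumed by analyte = 0.02567 − 6.738 × 10^-3 = 0.01893 mol
From the 1:2 ratio, n(Na2CO3) = 1/2 × 0.01893 = 9.466 × 10^-3 mol
mass of Na2CO3 = 9.466 × 10^-3 × 105.99 = 1.003 g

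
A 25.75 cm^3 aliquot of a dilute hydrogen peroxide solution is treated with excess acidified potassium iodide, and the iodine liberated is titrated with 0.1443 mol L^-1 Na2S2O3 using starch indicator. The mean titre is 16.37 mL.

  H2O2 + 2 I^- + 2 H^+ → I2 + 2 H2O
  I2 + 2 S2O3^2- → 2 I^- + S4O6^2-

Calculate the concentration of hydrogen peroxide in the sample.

0.04587 mol/L

n(S2O3^2-) = 0.01637 × 0.1443 = 2.362 × 10^-3 mol
n(I2) = n(S2O3^2-)/2 = 1.181 × 10^-3 mol
n(H2O2) in the aliquot = 1.181 × 10^-3 mol (1:1 ratio)
[H2O2] = 1.181 × 10^-3 / 0.02575 = 0.04587 mol/L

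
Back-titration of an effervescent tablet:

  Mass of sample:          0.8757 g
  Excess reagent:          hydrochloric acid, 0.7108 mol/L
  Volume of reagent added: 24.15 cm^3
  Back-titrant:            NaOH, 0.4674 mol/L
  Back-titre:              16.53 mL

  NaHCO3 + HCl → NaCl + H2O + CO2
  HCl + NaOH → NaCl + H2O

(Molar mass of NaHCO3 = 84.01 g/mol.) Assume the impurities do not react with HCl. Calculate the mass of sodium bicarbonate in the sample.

n(HCl) added = 0.02415 × 0.7108 = 0.01717 mol
n(NaOH) used in back-titration = 0.01653 × 0.4674 = 7.726 × 10^-3 mol
n(HCl) left over = 7.726 × 10^-3 mol (1:1 ratio)
n(HCl) consumed by analyte = 0.01717 − 7.726 × 10^-3 = 9.440 × 10^-3 mol
n(NaHCO3) = 9.440 × 10^-3 mol (1:1 ratio)
mass of NaHCO3 = 9.440 × 10^-3 × 84.01 = 0.7930 g

0.7930 g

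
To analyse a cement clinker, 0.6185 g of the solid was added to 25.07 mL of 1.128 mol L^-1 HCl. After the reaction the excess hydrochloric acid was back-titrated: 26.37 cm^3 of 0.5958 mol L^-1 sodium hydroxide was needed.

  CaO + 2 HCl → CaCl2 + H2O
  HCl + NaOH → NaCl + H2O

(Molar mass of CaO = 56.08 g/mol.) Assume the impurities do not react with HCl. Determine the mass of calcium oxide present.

n(HCl) added = 0.02507 × 1.128 = 0.02828 mol
n(NaOH) used in back-titration = 0.02637 × 0.5958 = 0.01571 mol
n(HCl) left over = 0.01571 mol (1:1 ratio)
n(HCl) consumed by analyte = 0.02828 − 0.01571 = 0.01257 mol
From the 1:2 ratio, n(CaO) = 1/2 × 0.01257 = 6.284 × 10^-3 mol
mass of CaO = 6.284 × 10^-3 × 56.08 = 0.3524 g

0.3524 g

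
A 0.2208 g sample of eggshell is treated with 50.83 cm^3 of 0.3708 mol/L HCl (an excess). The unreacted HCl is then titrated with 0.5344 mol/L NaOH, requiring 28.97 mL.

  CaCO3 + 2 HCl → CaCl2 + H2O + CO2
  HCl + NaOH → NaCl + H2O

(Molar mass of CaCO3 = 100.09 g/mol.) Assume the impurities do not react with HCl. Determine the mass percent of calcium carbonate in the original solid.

n(HCl) added = 0.05083 × 0.3708 = 0.01885 mol
n(NaOH) used in back-titration = 0.02897 × 0.5344 = 0.01548 mol
n(HCl) left over = 0.01548 mol (1:1 ratio)
n(HCl) consumed by analyte = 0.01885 − 0.01548 = 3.366 × 10^-3 mol
From the 1:2 ratio, n(CaCO3) = 1/2 × 3.366 × 10^-3 = 1.683 × 10^-3 mol
mass of CaCO3 = 1.683 × 10^-3 × 100.09 = 0.1685 g
% CaCO3 = 0.1685 / 0.2208 × 100 = 76.30 %

76.30 %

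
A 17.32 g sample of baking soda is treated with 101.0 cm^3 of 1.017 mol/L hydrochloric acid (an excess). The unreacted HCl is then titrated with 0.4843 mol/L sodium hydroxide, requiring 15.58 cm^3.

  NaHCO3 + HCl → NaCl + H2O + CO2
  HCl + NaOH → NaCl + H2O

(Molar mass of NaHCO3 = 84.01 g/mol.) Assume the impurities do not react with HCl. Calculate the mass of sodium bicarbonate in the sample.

7.995 g

n(HCl) added = 0.1010 × 1.017 = 0.1027 mol
n(NaOH) used in back-titration = 0.01558 × 0.4843 = 7.545 × 10^-3 mol
n(HCl) left over = 7.545 × 10^-3 mol (1:1 ratio)
n(HCl) consumed by analyte = 0.1027 − 7.545 × 10^-3 = 0.09517 mol
n(NaHCO3) = 0.09517 mol (1:1 ratio)
mass of NaHCO3 = 0.09517 × 84.01 = 7.995 g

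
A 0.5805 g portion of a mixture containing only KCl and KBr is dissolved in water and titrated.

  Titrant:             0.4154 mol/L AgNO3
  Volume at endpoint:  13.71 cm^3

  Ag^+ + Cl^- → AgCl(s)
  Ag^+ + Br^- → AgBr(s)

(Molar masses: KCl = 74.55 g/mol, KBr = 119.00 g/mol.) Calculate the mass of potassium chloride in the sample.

0.1631 g

n(AgNO3) = 0.01371 × 0.4154 = 5.695 × 10^-3 mol
Let x = n(KCl), y = n(KBr).
Titrant: 1x + 1y = 5.695 × 10^-3;  mass: 74.55x + 119.00y = 0.5805
Solving, x = 2.187 × 10^-3 mol, y = 3.508 × 10^-3 mol
mass of KCl = 2.187 × 10^-3 × 74.55 = 0.1631 g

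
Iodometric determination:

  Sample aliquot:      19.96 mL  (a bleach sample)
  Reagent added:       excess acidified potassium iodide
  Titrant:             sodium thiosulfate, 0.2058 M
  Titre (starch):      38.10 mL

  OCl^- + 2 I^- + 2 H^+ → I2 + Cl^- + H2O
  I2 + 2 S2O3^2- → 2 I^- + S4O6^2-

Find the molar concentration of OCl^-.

0.1964 M

n(S2O3^2-) = 0.03810 × 0.2058 = 7.841 × 10^-3 mol
n(I2) = n(S2O3^2-)/2 = 3.920 × 10^-3 mol
n(OCl^-) in the aliquot = 3.920 × 10^-3 mol (1:1 ratio)
[OCl^-] = 3.920 × 10^-3 / 0.01996 = 0.1964 mol/L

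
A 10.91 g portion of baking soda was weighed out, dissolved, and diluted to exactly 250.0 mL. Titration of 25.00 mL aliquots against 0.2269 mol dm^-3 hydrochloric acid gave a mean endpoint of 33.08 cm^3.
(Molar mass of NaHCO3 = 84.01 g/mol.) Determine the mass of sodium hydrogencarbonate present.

6.306 g

NaHCO3 + HCl → NaCl + H2O + CO2
n(HCl) per titration = 0.03308 × 0.2269 = 7.506 × 10^-3 mol
n(NaHCO3) in each aliquot = 7.506 × 10^-3 mol (1:1 ratio)
n(NaHCO3) in the whole flask = 7.506 × 10^-3 × 250.0/25.00 = 0.07506 mol
mass of NaHCO3 = 0.07506 × 84.01 = 6.306 g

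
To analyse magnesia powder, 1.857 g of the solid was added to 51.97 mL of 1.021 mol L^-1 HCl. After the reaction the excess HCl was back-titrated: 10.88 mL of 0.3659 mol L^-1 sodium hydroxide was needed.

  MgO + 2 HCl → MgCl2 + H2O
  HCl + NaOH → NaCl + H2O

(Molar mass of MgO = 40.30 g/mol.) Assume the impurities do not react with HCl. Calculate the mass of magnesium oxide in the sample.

n(HCl) added = 0.05197 × 1.021 = 0.05306 mol
n(NaOH) used in back-titration = 0.01088 × 0.3659 = 3.981 × 10^-3 mol
n(HCl) left over = 3.981 × 10^-3 mol (1:1 ratio)
n(HCl) consumed by analyte = 0.05306 − 3.981 × 10^-3 = 0.04908 mol
From the 1:2 ratio, n(MgO) = 1/2 × 0.04908 = 0.02454 mol
mass of MgO = 0.02454 × 40.30 = 0.9890 g

0.9890 g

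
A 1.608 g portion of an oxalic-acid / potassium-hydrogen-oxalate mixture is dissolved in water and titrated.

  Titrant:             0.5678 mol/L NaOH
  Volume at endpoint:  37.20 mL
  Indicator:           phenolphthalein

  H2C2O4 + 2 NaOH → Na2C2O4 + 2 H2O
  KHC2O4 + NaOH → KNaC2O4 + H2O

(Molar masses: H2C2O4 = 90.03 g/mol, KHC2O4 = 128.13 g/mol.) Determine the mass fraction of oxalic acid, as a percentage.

n(NaOH) = 0.03720 × 0.5678 = 0.02112 mol
Let x = n(H2C2O4), y = n(KHC2O4).
Titrant: 2x + 1y = 0.02112;  mass: 90.03x + 128.13y = 1.608
Solving, x = 6.608 × 10^-3 mol, y = 7.907 × 10^-3 mol
mass of H2C2O4 = 6.608 × 10^-3 × 90.03 = 0.5949 g
% H2C2O4 = 0.5949 / 1.608 × 100 = 37.00 %

37.00 %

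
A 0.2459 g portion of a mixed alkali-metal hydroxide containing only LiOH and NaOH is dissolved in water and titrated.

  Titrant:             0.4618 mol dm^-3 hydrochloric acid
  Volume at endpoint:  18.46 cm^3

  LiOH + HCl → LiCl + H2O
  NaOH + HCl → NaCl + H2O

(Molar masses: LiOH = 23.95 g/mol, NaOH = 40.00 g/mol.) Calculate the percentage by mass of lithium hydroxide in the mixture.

57.71 %

n(HCl) = 0.01846 × 0.4618 = 8.525 × 10^-3 mol
Let x = n(LiOH), y = n(NaOH).
Titrant: 1x + 1y = 8.525 × 10^-3;  mass: 23.95x + 40.00y = 0.2459
Solving, x = 5.925 × 10^-3 mol, y = 2.600 × 10^-3 mol
mass of LiOH = 5.925 × 10^-3 × 23.95 = 0.1419 g
% LiOH = 0.1419 / 0.2459 × 100 = 57.71 %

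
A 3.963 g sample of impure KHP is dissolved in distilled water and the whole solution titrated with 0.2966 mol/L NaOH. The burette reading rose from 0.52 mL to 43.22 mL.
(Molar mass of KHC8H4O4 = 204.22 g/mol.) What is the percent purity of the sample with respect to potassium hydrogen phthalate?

65.26 %

KHC8H4O4 + NaOH → KNaC8H4O4 + H2O
n(NaOH) = 0.04270 L × 0.2966 mol/L = 0.01266 mol
n(KHC8H4O4) = 0.01266 mol (1:1 ratio)
mass of KHC8H4O4 = 0.01266 × 204.22 g/mol = 2.586 g
% KHC8H4O4 = 2.586 / 3.963 × 100 = 65.26 %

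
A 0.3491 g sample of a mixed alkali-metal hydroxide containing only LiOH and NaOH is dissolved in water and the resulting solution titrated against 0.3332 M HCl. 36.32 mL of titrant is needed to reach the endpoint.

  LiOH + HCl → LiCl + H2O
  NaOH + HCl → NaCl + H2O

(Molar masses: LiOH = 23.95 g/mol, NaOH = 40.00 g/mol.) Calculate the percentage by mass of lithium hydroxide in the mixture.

57.69 %

n(HCl) = 0.03632 × 0.3332 = 0.01210 mol
Let x = n(LiOH), y = n(NaOH).
Titrant: 1x + 1y = 0.01210;  mass: 23.95x + 40.00y = 0.3491
Solving, x = 8.410 × 10^-3 mol, y = 3.692 × 10^-3 mol
mass of LiOH = 8.410 × 10^-3 × 23.95 = 0.2014 g
% LiOH = 0.2014 / 0.3491 × 100 = 57.69 %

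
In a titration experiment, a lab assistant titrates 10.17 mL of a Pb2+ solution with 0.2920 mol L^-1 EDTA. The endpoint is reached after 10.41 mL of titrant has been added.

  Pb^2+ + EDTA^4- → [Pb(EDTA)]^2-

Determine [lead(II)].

0.2989 mol/L

n(EDTA) = 0.01041 L × 0.2920 mol/L = 3.040 × 10^-3 mol
n(Pb2+) = 3.040 × 10^-3 mol (1:1 mole ratio)
[Pb2+] = 3.040 × 10^-3 mol / 0.01017 L = 0.2989 mol/L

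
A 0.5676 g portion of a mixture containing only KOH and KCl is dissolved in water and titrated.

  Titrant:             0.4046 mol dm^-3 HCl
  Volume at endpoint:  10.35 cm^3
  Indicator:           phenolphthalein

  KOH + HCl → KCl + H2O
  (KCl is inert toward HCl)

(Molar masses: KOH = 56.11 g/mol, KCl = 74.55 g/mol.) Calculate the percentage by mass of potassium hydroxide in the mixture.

n(HCl) = 0.01035 × 0.4046 = 4.188 × 10^-3 mol
Let x = n(KOH), y = n(KCl).
Titrant: 1x = 4.188 × 10^-3;  mass: 56.11x + 74.55y = 0.5676
Solving, x = 4.188 × 10^-3 mol, y = 4.462 × 10^-3 mol
mass of KOH = 4.188 × 10^-3 × 56.11 = 0.2350 g
% KOH = 0.2350 / 0.5676 × 100 = 41.40 %

41.40 %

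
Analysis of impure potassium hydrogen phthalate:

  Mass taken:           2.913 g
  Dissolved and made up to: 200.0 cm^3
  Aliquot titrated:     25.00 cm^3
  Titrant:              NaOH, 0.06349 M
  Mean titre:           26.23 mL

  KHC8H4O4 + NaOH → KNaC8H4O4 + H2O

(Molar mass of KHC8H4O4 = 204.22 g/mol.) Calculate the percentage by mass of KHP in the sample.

n(NaOH) per titration = 0.02623 × 0.06349 = 1.665 × 10^-3 mol
n(KHC8H4O4) in each aliquot = 1.665 × 10^-3 mol (1:1 ratio)
n(KHC8H4O4) in the whole flask = 1.665 × 10^-3 × 200.0/25.00 = 0.01332 mol
mass of KHC8H4O4 = 0.01332 × 204.22 = 2.721 g
% KHC8H4O4 = 2.721 / 2.913 × 100 = 93.40 %

93.40 %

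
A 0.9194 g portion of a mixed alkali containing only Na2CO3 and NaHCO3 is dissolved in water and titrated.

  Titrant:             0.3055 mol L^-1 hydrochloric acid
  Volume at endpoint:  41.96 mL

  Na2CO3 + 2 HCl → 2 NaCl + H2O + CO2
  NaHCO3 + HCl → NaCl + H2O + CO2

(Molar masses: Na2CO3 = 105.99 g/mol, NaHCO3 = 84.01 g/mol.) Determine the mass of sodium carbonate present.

n(HCl) = 0.04196 × 0.3055 = 0.01282 mol
Let x = n(Na2CO3), y = n(NaHCO3).
Titrant: 2x + 1y = 0.01282;  mass: 105.99x + 84.01y = 0.9194
Solving, x = 2.539 × 10^-3 mol, y = 7.740 × 10^-3 mol
mass of Na2CO3 = 2.539 × 10^-3 × 105.99 = 0.2691 g

0.2691 g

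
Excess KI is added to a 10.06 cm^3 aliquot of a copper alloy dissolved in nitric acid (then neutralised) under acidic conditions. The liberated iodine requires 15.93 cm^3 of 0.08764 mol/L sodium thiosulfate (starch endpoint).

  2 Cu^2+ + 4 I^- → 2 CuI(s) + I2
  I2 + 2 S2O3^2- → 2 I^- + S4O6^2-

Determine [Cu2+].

0.1388 mol/L

n(S2O3^2-) = 0.01593 × 0.08764 = 1.396 × 10^-3 mol
n(I2) = n(S2O3^2-)/2 = 6.981 × 10^-4 mol
From the 2:1 ratio, n(Cu2+) in the aliquot = 2/1 × 6.981 × 10^-4 = 1.396 × 10^-3 mol
[Cu2+] = 1.396 × 10^-3 / 0.01006 = 0.1388 mol/L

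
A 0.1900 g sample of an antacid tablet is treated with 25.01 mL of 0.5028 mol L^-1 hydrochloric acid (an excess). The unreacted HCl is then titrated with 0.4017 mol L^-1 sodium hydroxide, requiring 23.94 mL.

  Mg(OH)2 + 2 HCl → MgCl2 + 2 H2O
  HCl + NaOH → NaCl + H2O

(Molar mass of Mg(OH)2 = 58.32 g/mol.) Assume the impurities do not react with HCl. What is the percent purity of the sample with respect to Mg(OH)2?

n(HCl) added = 0.02501 × 0.5028 = 0.01258 mol
n(NaOH) used in back-titration = 0.02394 × 0.4017 = 9.617 × 10^-3 mol
n(HCl) left over = 9.617 × 10^-3 mol (1:1 ratio)
n(HCl) consumed by analyte = 0.01258 − 9.617 × 10^-3 = 2.958 × 10^-3 mol
From the 1:2 ratio, n(Mg(OH)2) = 1/2 × 2.958 × 10^-3 = 1.479 × 10^-3 mol
mass of Mg(OH)2 = 1.479 × 10^-3 × 58.32 = 0.08626 g
% Mg(OH)2 = 0.08626 / 0.1900 × 100 = 45.40 %

45.40 %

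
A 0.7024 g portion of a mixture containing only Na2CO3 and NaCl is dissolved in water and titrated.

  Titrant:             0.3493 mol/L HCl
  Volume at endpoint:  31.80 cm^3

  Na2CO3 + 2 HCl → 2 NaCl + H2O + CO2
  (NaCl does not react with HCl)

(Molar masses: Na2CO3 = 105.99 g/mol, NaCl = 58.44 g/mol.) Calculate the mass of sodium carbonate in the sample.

n(HCl) = 0.03180 × 0.3493 = 0.01111 mol
Let x = n(Na2CO3), y = n(NaCl).
Titrant: 2x = 0.01111;  mass: 105.99x + 58.44y = 0.7024
Solving, x = 5.554 × 10^-3 mol, y = 1.946 × 10^-3 mol
mass of Na2CO3 = 5.554 × 10^-3 × 105.99 = 0.5887 g

0.5887 g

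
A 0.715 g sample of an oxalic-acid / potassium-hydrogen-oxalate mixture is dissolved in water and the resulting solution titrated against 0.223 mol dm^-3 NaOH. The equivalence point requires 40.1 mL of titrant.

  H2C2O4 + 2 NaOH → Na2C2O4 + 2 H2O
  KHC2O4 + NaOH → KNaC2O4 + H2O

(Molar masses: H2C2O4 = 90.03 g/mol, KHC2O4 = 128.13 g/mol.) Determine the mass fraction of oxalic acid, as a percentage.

n(NaOH) = 0.0401 × 0.223 = 8.94 × 10^-3 mol
Let x = n(H2C2O4), y = n(KHC2O4).
Titrant: 2x + 1y = 8.94 × 10^-3;  mass: 90.03x + 128.13y = 0.715
Solving, x = 2.59 × 10^-3 mol, y = 3.76 × 10^-3 mol
mass of H2C2O4 = 2.59 × 10^-3 × 90.03 = 0.233 g
% H2C2O4 = 0.233 / 0.715 × 100 = 32.6 %

32.6 %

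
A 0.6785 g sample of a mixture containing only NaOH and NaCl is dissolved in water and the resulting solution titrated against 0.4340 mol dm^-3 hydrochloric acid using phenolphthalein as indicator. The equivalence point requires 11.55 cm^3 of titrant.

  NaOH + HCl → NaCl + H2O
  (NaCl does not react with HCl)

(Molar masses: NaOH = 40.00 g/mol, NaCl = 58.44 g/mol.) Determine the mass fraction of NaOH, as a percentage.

n(HCl) = 0.01155 × 0.4340 = 5.013 × 10^-3 mol
Let x = n(NaOH), y = n(NaCl).
Titrant: 1x = 5.013 × 10^-3;  mass: 40.00x + 58.44y = 0.6785
Solving, x = 5.013 × 10^-3 mol, y = 8.179 × 10^-3 mol
mass of NaOH = 5.013 × 10^-3 × 40.00 = 0.2005 g
% NaOH = 0.2005 / 0.6785 × 100 = 29.55 %

29.55 %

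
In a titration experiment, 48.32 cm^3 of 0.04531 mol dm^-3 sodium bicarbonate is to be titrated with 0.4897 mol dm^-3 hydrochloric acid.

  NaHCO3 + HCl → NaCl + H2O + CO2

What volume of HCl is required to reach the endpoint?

4.471 mL

n(NaHCO3) = 0.04832 L × 0.04531 mol/L = 2.189 × 10^-3 mol
n(HCl) = 2.189 × 10^-3 mol (1:1 stoichiometry)
V(HCl) = 2.189 × 10^-3 mol / 0.4897 mol/L = 0.004471 L = 4.471 mL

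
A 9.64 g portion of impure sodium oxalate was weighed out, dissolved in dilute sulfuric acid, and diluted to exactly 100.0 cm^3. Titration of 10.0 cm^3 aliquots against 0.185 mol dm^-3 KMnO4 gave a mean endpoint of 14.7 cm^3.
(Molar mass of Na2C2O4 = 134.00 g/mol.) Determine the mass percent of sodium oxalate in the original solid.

2 MnO4^- + 5 C2O4^2- + 16 H^+ → 2 Mn^2+ + 10 CO2 + 8 H2O
n(KMnO4) per titration = 0.0147 × 0.185 = 2.72 × 10^-3 mol
From the 5:2 ratio, n(Na2C2O4) in each aliquot = 5/2 × 2.72 × 10^-3 = 6.80 × 10^-3 mol
n(Na2C2O4) in the whole flask = 6.80 × 10^-3 × 100.0/10.0 = 0.0680 mol
mass of Na2C2O4 = 0.0680 × 134.00 = 9.11 g
% Na2C2O4 = 9.11 / 9.64 × 100 = 94.5 %

94.5 %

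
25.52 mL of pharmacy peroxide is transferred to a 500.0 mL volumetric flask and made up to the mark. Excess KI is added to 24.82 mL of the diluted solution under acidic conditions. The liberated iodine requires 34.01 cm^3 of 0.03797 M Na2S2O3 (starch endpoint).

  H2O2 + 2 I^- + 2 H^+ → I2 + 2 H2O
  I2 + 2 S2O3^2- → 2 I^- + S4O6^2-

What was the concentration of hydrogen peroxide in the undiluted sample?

0.5097 M

n(S2O3^2-) = 0.03401 × 0.03797 = 1.291 × 10^-3 mol
n(I2) = n(S2O3^2-)/2 = 6.457 × 10^-4 mol
n(H2O2) in the aliquot = 6.457 × 10^-4 mol (1:1 ratio)
[H2O2]_dilute = 6.457 × 10^-4 / 0.02482 = 0.02601 mol/L
[H2O2]_original = 0.02601 × 500.0/25.52 = 0.5097 mol/L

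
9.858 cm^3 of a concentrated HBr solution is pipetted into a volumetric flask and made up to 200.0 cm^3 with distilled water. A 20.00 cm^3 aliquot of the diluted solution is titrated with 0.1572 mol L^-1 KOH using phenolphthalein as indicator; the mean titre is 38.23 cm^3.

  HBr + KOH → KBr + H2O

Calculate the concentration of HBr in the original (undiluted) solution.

n(KOH) = 0.03823 × 0.1572 = 6.010 × 10^-3 mol
n(HBr) in the aliquot = 6.010 × 10^-3 mol (1:1 ratio)
[HBr]_dilute = 6.010 × 10^-3 / 0.02000 = 0.3005 mol/L
Dilution factor = 200.0 / 9.858 = 20.29
[HBr]_stock = 0.3005 × 20.29 = 6.096 mol/L

6.096 mol/L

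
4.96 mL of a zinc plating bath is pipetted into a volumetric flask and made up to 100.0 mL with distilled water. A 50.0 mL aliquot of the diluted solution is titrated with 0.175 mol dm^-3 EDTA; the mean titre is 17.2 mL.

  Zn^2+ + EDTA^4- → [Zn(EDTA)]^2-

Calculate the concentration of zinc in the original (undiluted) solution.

1.21 mol/L

n(EDTA) = 0.0172 × 0.175 = 3.01 × 10^-3 mol
n(Zn2+) in the aliquot = 3.01 × 10^-3 mol (1:1 ratio)
[Zn2+]_dilute = 3.01 × 10^-3 / 0.0500 = 0.0602 mol/L
Dilution factor = 100.0 / 4.96 = 20.16
[Zn2+]_stock = 0.0602 × 20.16 = 1.21 mol/L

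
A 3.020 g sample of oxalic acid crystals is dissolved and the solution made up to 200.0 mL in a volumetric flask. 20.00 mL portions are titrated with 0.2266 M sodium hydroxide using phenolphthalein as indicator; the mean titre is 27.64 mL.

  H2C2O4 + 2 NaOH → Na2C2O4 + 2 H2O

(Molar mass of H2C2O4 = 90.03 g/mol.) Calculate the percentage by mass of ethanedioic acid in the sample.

93.36 %

n(NaOH) per titration = 0.02764 × 0.2266 = 6.263 × 10^-3 mol
From the 1:2 ratio, n(H2C2O4) in each aliquot = 1/2 × 6.263 × 10^-3 = 3.132 × 10^-3 mol
n(H2C2O4) in the whole flask = 3.132 × 10^-3 × 200.0/20.00 = 0.03132 mol
mass of H2C2O4 = 0.03132 × 90.03 = 2.819 g
% H2C2O4 = 2.819 / 3.020 × 100 = 93.36 %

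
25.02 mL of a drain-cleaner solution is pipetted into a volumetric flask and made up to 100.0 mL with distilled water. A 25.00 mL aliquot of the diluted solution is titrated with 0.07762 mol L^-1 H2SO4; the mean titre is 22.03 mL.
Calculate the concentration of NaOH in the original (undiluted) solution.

0.5468 mol/L

2 NaOH + H2SO4 → Na2SO4 + 2 H2O
n(H2SO4) = 0.02203 × 0.07762 = 1.710 × 10^-3 mol
From the 2:1 ratio, n(NaOH) in the aliquot = 2/1 × 1.710 × 10^-3 = 3.420 × 10^-3 mol
[NaOH]_dilute = 3.420 × 10^-3 / 0.02500 = 0.1368 mol/L
Dilution factor = 100.0 / 25.02 = 3.997
[NaOH]_stock = 0.1368 × 3.997 = 0.5468 mol/L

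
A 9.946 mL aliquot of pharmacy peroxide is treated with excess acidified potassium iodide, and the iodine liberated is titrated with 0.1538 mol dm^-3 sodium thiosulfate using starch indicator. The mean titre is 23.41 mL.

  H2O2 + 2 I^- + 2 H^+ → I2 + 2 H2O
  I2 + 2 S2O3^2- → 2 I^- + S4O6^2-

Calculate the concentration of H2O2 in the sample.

0.1810 mol/L

n(S2O3^2-) = 0.02341 × 0.1538 = 3.600 × 10^-3 mol
n(I2) = n(S2O3^2-)/2 = 1.800 × 10^-3 mol
n(H2O2) in the aliquot = 1.800 × 10^-3 mol (1:1 ratio)
[H2O2] = 1.800 × 10^-3 / 0.009946 = 0.1810 mol/L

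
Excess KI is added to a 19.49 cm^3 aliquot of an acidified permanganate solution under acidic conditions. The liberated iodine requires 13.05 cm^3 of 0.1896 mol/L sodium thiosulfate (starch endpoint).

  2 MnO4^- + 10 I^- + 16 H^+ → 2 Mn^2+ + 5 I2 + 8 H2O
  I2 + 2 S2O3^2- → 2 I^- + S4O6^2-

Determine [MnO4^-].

0.02539 mol/L

n(S2O3^2-) = 0.01305 × 0.1896 = 2.474 × 10^-3 mol
n(I2) = n(S2O3^2-)/2 = 1.237 × 10^-3 mol
From the 2:5 ratio, n(MnO4^-) in the aliquot = 2/5 × 1.237 × 10^-3 = 4.949 × 10^-4 mol
[MnO4^-] = 4.949 × 10^-4 / 0.01949 = 0.02539 mol/L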